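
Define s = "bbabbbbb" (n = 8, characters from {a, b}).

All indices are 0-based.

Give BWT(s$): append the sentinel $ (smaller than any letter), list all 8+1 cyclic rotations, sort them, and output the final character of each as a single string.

bbbbb$bba

rank  rotation   last
    0  $bbabbbbb  b
    1  abbbbb$bb  b
    2  b$bbabbbb  b
    3  babbbbb$b  b
    4  bb$bbabbb  b
    5  bbabbbbb$  $
    6  bbb$bbabb  b
    7  bbbb$bbab  b
    8  bbbbb$bba  a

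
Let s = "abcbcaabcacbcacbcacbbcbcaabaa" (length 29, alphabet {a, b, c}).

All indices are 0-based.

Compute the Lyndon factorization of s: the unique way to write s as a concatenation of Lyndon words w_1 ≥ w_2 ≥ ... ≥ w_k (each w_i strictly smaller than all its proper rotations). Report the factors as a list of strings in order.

["abcbc", "aabcacbcacbcacbbcbc", "aab", "a", "a"]

emit factor 1: 'abcbc' (i=0, period=5)
emit factor 2: 'aabcacbcacbcacbbcbc' (i=5, period=19)
emit factor 3: 'aab' (i=24, period=3)
emit factor 4: 'a' (i=27, period=1)
emit factor 5: 'a' (i=28, period=1)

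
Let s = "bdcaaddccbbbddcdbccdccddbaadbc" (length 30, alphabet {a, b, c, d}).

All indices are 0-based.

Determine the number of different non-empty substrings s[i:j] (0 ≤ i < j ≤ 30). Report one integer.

rank | idx | suffix
   0 |  25 | aadbc
   1 |   3 | aaddccbbbddcdbccdccddbaadbc
   2 |  26 | adbc
   3 |   4 | addccbbbddcdbccdccddbaadbc
   4 |  24 | baadbc
   5 |   9 | bbbddcdbccdccddbaadbc
   6 |  10 | bbddcdbccdccddbaadbc
   7 |  28 | bc
   8 |  16 | bccdccddbaadbc
   9 |   0 | bdcaaddccbbbddcdbccdccddbaadbc
  10 |  11 | bddcdbccdccddbaadbc
  11 |  29 | c
  12 |   2 | caaddccbbbddcdbccdccddbaadbc
  13 |   8 | cbbbddcdbccdccddbaadbc
  14 |   7 | ccbbbddcdbccdccddbaadbc
  15 |  17 | ccdccddbaadbc
  16 |  20 | ccddbaadbc
  17 |  14 | cdbccdccddbaadbc
  18 |  18 | cdccddbaadbc
  19 |  21 | cddbaadbc
  20 |  23 | dbaadbc
  21 |  27 | dbc
  22 |  15 | dbccdccddbaadbc
  23 |   1 | dcaaddccbbbddcdbccdccddbaadbc
  24 |   6 | dccbbbddcdbccdccddbaadbc
  25 |  19 | dccddbaadbc
  26 |  13 | dcdbccdccddbaadbc
  27 |  22 | ddbaadbc
  28 |   5 | ddccbbbddcdbccdccddbaadbc
  29 |  12 | ddcdbccdccddbaadbc

SA = [25, 3, 26, 4, 24, 9, 10, 28, 16, 0, 11, 29, 2, 8, 7, 17, 20, 14, 18, 21, 23, 27, 15, 1, 6, 19, 13, 22, 5, 12]
[i] adj suffixes → lcp
  [1] 25/3 → 3 ('aad')
  [2] 3/26 → 1 ('a')
  [3] 26/4 → 2 ('ad')
  [4] 4/24 → 0 ('')
  [5] 24/9 → 1 ('b')
  [6] 9/10 → 2 ('bb')
  [7] 10/28 → 1 ('b')
  [8] 28/16 → 2 ('bc')
  [9] 16/0 → 1 ('b')
  [10] 0/11 → 2 ('bd')
  [11] 11/29 → 0 ('')
  [12] 29/2 → 1 ('c')
  [13] 2/8 → 1 ('c')
  [14] 8/7 → 1 ('c')
  [15] 7/17 → 2 ('cc')
  [16] 17/20 → 3 ('ccd')
  [17] 20/14 → 1 ('c')
  [18] 14/18 → 2 ('cd')
  [19] 18/21 → 2 ('cd')
  [20] 21/23 → 0 ('')
  [21] 23/27 → 2 ('db')
  [22] 27/15 → 3 ('dbc')
  [23] 15/1 → 1 ('d')
  [24] 1/6 → 2 ('dc')
  [25] 6/19 → 3 ('dcc')
  [26] 19/13 → 2 ('dc')
  [27] 13/22 → 1 ('d')
  [28] 22/5 → 2 ('dd')
  [29] 5/12 → 3 ('ddc')

n(n+1)/2 = 30·31/2 = 465
Σ LCP = 0 + 3 + 1 + 2 + 0 + 1 + 2 + 1 + 2 + 1 + 2 + 0 + 1 + 1 + 1 + 2 + 3 + 1 + 2 + 2 + 0 + 2 + 3 + 1 + 2 + 3 + 2 + 1 + 2 + 3 = 47
distinct = 465 − 47 = 418

418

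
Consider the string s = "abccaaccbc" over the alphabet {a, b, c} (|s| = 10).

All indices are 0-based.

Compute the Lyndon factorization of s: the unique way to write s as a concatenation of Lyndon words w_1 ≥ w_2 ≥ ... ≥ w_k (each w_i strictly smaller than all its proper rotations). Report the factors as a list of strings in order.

["abcc", "aaccbc"]

emit factor 1: 'abcc' (i=0, period=4)
emit factor 2: 'aaccbc' (i=4, period=6)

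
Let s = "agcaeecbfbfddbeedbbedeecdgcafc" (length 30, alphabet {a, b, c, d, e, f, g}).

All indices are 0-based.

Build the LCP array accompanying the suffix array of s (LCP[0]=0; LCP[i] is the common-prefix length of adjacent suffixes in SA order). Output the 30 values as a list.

sorted suffixes:
  #0 SA[0]=3  'aeecbfbfddbeedbbedeecdgcafc'
  #1 SA[1]=27  'afc'
  #2 SA[2]=0  'agcaeecbfbfddbeedbbedeecdgcafc'
  #3 SA[3]=17  'bbedeecdgcafc'
  #4 SA[4]=18  'bedeecdgcafc'
  #5 SA[5]=13  'beedbbedeecdgcafc'
  #6 SA[6]=7  'bfbfddbeedbbedeecdgcafc'
  #7 SA[7]=9  'bfddbeedbbedeecdgcafc'
  #8 SA[8]=29  'c'
  #9 SA[9]=2  'caeecbfbfddbeedbbedeecdgcafc'
  #10 SA[10]=26  'cafc'
  #11 SA[11]=6  'cbfbfddbeedbbedeecdgcafc'
  #12 SA[12]=23  'cdgcafc'
  #13 SA[13]=16  'dbbedeecdgcafc'
  #14 SA[14]=12  'dbeedbbedeecdgcafc'
  #15 SA[15]=11  'ddbeedbbedeecdgcafc'
  #16 SA[16]=20  'deecdgcafc'
  #17 SA[17]=24  'dgcafc'
  #18 SA[18]=5  'ecbfbfddbeedbbedeecdgcafc'
  #19 SA[19]=22  'ecdgcafc'
  #20 SA[20]=15  'edbbedeecdgcafc'
  #21 SA[21]=19  'edeecdgcafc'
  #22 SA[22]=4  'eecbfbfddbeedbbedeecdgcafc'
  #23 SA[23]=21  'eecdgcafc'
  #24 SA[24]=14  'eedbbedeecdgcafc'
  #25 SA[25]=8  'fbfddbeedbbedeecdgcafc'
  #26 SA[26]=28  'fc'
  #27 SA[27]=10  'fddbeedbbedeecdgcafc'
  #28 SA[28]=1  'gcaeecbfbfddbeedbbedeecdgcafc'
  #29 SA[29]=25  'gcafc'

SA = [3, 27, 0, 17, 18, 13, 7, 9, 29, 2, 26, 6, 23, 16, 12, 11, 20, 24, 5, 22, 15, 19, 4, 21, 14, 8, 28, 10, 1, 25]
i: (SA[i-1],SA[i]) lcp shared
  1: (3,27) 1 'a'
  2: (27,0) 1 'a'
  3: (0,17) 0 ''
  4: (17,18) 1 'b'
  5: (18,13) 2 'be'
  6: (13,7) 1 'b'
  7: (7,9) 2 'bf'
  8: (9,29) 0 ''
  9: (29,2) 1 'c'
  10: (2,26) 2 'ca'
  11: (26,6) 1 'c'
  12: (6,23) 1 'c'
  13: (23,16) 0 ''
  14: (16,12) 2 'db'
  15: (12,11) 1 'd'
  16: (11,20) 1 'd'
  17: (20,24) 1 'd'
  18: (24,5) 0 ''
  19: (5,22) 2 'ec'
  20: (22,15) 1 'e'
  21: (15,19) 2 'ed'
  22: (19,4) 1 'e'
  23: (4,21) 3 'eec'
  24: (21,14) 2 'ee'
  25: (14,8) 0 ''
  26: (8,28) 1 'f'
  27: (28,10) 1 'f'
  28: (10,1) 0 ''
  29: (1,25) 3 'gca'

[0, 1, 1, 0, 1, 2, 1, 2, 0, 1, 2, 1, 1, 0, 2, 1, 1, 1, 0, 2, 1, 2, 1, 3, 2, 0, 1, 1, 0, 3]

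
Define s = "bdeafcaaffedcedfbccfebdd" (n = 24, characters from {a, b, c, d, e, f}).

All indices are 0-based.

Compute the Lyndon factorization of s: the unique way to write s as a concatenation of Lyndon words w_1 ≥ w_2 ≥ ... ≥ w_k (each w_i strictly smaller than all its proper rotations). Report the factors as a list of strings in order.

["bde", "afc", "aaffedcedfbccfebdd"]

emit factor 1: 'bde' (i=0, period=3)
emit factor 2: 'afc' (i=3, period=3)
emit factor 3: 'aaffedcedfbccfebdd' (i=6, period=18)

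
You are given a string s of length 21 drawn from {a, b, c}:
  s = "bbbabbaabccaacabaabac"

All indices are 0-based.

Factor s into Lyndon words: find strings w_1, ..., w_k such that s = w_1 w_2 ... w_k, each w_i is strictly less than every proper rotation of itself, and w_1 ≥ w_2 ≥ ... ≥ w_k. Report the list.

emit factor 1: 'b' (i=0, period=1)
emit factor 2: 'b' (i=1, period=1)
emit factor 3: 'b' (i=2, period=1)
emit factor 4: 'abb' (i=3, period=3)
emit factor 5: 'aabccaacab' (i=6, period=10)
emit factor 6: 'aabac' (i=16, period=5)

["b", "b", "b", "abb", "aabccaacab", "aabac"]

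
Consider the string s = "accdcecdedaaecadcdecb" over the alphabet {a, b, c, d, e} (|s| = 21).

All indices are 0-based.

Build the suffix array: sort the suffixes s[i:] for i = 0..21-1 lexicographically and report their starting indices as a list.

rank→(start, suffix):
  0 → (10, 'aaecadcdecb')
  1 → (0, 'accdcecdedaaecadcdecb')
  2 → (14, 'adcdecb')
  3 → (11, 'aecadcdecb')
  4 → (20, 'b')
  5 → (13, 'cadcdecb')
  6 → (19, 'cb')
  7 → (1, 'ccdcecdedaaecadcdecb')
  8 → (2, 'cdcecdedaaecadcdecb')
  9 → (16, 'cdecb')
  10 → (6, 'cdedaaecadcdecb')
  11 → (4, 'cecdedaaecadcdecb')
  12 → (9, 'daaecadcdecb')
  13 → (15, 'dcdecb')
  14 → (3, 'dcecdedaaecadcdecb')
  15 → (17, 'decb')
  16 → (7, 'dedaaecadcdecb')
  17 → (12, 'ecadcdecb')
  18 → (18, 'ecb')
  19 → (5, 'ecdedaaecadcdecb')
  20 → (8, 'edaaecadcdecb')

[10, 0, 14, 11, 20, 13, 19, 1, 2, 16, 6, 4, 9, 15, 3, 17, 7, 12, 18, 5, 8]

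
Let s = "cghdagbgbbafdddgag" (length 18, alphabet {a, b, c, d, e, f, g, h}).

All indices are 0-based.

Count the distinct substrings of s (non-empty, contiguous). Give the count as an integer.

157

sorted suffixes:
  #0 SA[0]=10  'afdddgag'
  #1 SA[1]=16  'ag'
  #2 SA[2]=4  'agbgbbafdddgag'
  #3 SA[3]=9  'bafdddgag'
  #4 SA[4]=8  'bbafdddgag'
  #5 SA[5]=6  'bgbbafdddgag'
  #6 SA[6]=0  'cghdagbgbbafdddgag'
  #7 SA[7]=3  'dagbgbbafdddgag'
  #8 SA[8]=12  'dddgag'
  #9 SA[9]=13  'ddgag'
  #10 SA[10]=14  'dgag'
  #11 SA[11]=11  'fdddgag'
  #12 SA[12]=17  'g'
  #13 SA[13]=15  'gag'
  #14 SA[14]=7  'gbbafdddgag'
  #15 SA[15]=5  'gbgbbafdddgag'
  #16 SA[16]=1  'ghdagbgbbafdddgag'
  #17 SA[17]=2  'hdagbgbbafdddgag'

SA = [10, 16, 4, 9, 8, 6, 0, 3, 12, 13, 14, 11, 17, 15, 7, 5, 1, 2]
[i] adj suffixes → lcp
  [1] 10/16 → 1 ('a')
  [2] 16/4 → 2 ('ag')
  [3] 4/9 → 0 ('')
  [4] 9/8 → 1 ('b')
  [5] 8/6 → 1 ('b')
  [6] 6/0 → 0 ('')
  [7] 0/3 → 0 ('')
  [8] 3/12 → 1 ('d')
  [9] 12/13 → 2 ('dd')
  [10] 13/14 → 1 ('d')
  [11] 14/11 → 0 ('')
  [12] 11/17 → 0 ('')
  [13] 17/15 → 1 ('g')
  [14] 15/7 → 1 ('g')
  [15] 7/5 → 2 ('gb')
  [16] 5/1 → 1 ('g')
  [17] 1/2 → 0 ('')

n(n+1)/2 = 18·19/2 = 171
Σ LCP = 0 + 1 + 2 + 0 + 1 + 1 + 0 + 0 + 1 + 2 + 1 + 0 + 0 + 1 + 1 + 2 + 1 + 0 = 14
distinct = 171 − 14 = 157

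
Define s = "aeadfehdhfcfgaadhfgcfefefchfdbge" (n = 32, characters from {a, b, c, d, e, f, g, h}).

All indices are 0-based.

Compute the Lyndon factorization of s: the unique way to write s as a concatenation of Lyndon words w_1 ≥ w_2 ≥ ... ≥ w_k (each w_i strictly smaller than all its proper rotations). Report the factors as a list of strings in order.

emit factor 1: 'ae' (i=0, period=2)
emit factor 2: 'adfehdhfcfg' (i=2, period=11)
emit factor 3: 'aadhfgcfefefchfdbge' (i=13, period=19)

["ae", "adfehdhfcfg", "aadhfgcfefefchfdbge"]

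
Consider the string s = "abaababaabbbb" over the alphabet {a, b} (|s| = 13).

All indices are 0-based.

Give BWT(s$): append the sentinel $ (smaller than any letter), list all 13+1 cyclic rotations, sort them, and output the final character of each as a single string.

rank  rotation        last
    0  $abaababaabbbb  b
    1  aababaabbbb$ab  b
    2  aabbbb$abaabab  b
    3  abaababaabbbb$  $
    4  abaabbbb$abaab  b
    5  ababaabbbb$aba  a
    6  abbbb$abaababa  a
    7  b$abaababaabbb  b
    8  baababaabbbb$a  a
    9  baabbbb$abaaba  a
   10  babaabbbb$abaa  a
   11  bb$abaababaabb  b
   12  bbb$abaababaab  b
   13  bbbb$abaababaa  a

bbb$baabaaabba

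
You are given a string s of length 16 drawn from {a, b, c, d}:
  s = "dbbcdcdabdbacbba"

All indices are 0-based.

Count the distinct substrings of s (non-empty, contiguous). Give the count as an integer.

rank→(start, suffix):
  0 → (15, 'a')
  1 → (7, 'abdbacbba')
  2 → (11, 'acbba')
  3 → (14, 'ba')
  4 → (10, 'bacbba')
  5 → (13, 'bba')
  6 → (1, 'bbcdcdabdbacbba')
  7 → (2, 'bcdcdabdbacbba')
  8 → (8, 'bdbacbba')
  9 → (12, 'cbba')
  10 → (5, 'cdabdbacbba')
  11 → (3, 'cdcdabdbacbba')
  12 → (6, 'dabdbacbba')
  13 → (9, 'dbacbba')
  14 → (0, 'dbbcdcdabdbacbba')
  15 → (4, 'dcdabdbacbba')

SA = [15, 7, 11, 14, 10, 13, 1, 2, 8, 12, 5, 3, 6, 9, 0, 4]
rank  pair      lcp
   1  s[15:],s[7:]  1  'a'
   2  s[7:],s[11:]  1  'a'
   3  s[11:],s[14:]  0  ''
   4  s[14:],s[10:]  2  'ba'
   5  s[10:],s[13:]  1  'b'
   6  s[13:],s[1:]  2  'bb'
   7  s[1:],s[2:]  1  'b'
   8  s[2:],s[8:]  1  'b'
   9  s[8:],s[12:]  0  ''
  10  s[12:],s[5:]  1  'c'
  11  s[5:],s[3:]  2  'cd'
  12  s[3:],s[6:]  0  ''
  13  s[6:],s[9:]  1  'd'
  14  s[9:],s[0:]  2  'db'
  15  s[0:],s[4:]  1  'd'

n(n+1)/2 = 16·17/2 = 136
Σ LCP = 0 + 1 + 1 + 0 + 2 + 1 + 2 + 1 + 1 + 0 + 1 + 2 + 0 + 1 + 2 + 1 = 16
distinct = 136 − 16 = 120

120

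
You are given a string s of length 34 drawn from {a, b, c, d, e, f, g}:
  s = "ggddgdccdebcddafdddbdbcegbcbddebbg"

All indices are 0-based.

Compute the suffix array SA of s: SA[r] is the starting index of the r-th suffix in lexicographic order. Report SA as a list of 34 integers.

rank→(start, suffix):
  0 → (14, 'afdddbdbcegbcbddebbg')
  1 → (31, 'bbg')
  2 → (25, 'bcbddebbg')
  3 → (10, 'bcddafdddbdbcegbcbddebbg')
  4 → (21, 'bcegbcbddebbg')
  5 → (19, 'bdbcegbcbddebbg')
  6 → (27, 'bddebbg')
  7 → (32, 'bg')
  8 → (26, 'cbddebbg')
  9 → (6, 'ccdebcddafdddbdbcegbcbddebbg')
  10 → (11, 'cddafdddbdbcegbcbddebbg')
  11 → (7, 'cdebcddafdddbdbcegbcbddebbg')
  12 → (22, 'cegbcbddebbg')
  13 → (13, 'dafdddbdbcegbcbddebbg')
  14 → (20, 'dbcegbcbddebbg')
  15 → (18, 'dbdbcegbcbddebbg')
  16 → (5, 'dccdebcddafdddbdbcegbcbddebbg')
  17 → (12, 'ddafdddbdbcegbcbddebbg')
  18 → (17, 'ddbdbcegbcbddebbg')
  19 → (16, 'dddbdbcegbcbddebbg')
  20 → (28, 'ddebbg')
  21 → (2, 'ddgdccdebcddafdddbdbcegbcbddebbg')
  22 → (29, 'debbg')
  23 → (8, 'debcddafdddbdbcegbcbddebbg')
  24 → (3, 'dgdccdebcddafdddbdbcegbcbddebbg')
  25 → (30, 'ebbg')
  26 → (9, 'ebcddafdddbdbcegbcbddebbg')
  27 → (23, 'egbcbddebbg')
  28 → (15, 'fdddbdbcegbcbddebbg')
  29 → (33, 'g')
  30 → (24, 'gbcbddebbg')
  31 → (4, 'gdccdebcddafdddbdbcegbcbddebbg')
  32 → (1, 'gddgdccdebcddafdddbdbcegbcbddebbg')
  33 → (0, 'ggddgdccdebcddafdddbdbcegbcbddebbg')

[14, 31, 25, 10, 21, 19, 27, 32, 26, 6, 11, 7, 22, 13, 20, 18, 5, 12, 17, 16, 28, 2, 29, 8, 3, 30, 9, 23, 15, 33, 24, 4, 1, 0]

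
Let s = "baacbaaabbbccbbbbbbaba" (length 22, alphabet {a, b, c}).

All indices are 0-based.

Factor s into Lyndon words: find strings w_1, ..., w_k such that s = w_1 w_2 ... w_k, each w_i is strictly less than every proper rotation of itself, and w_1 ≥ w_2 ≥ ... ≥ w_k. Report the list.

["b", "aacb", "aaabbbccbbbbbbab", "a"]

emit factor 1: 'b' (i=0, period=1)
emit factor 2: 'aacb' (i=1, period=4)
emit factor 3: 'aaabbbccbbbbbbab' (i=5, period=16)
emit factor 4: 'a' (i=21, period=1)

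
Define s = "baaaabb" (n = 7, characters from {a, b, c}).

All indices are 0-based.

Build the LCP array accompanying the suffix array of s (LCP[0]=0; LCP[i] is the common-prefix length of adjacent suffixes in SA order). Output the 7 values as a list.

rank | idx | suffix
   0 |   1 | aaaabb
   1 |   2 | aaabb
   2 |   3 | aabb
   3 |   4 | abb
   4 |   6 | b
   5 |   0 | baaaabb
   6 |   5 | bb

SA = [1, 2, 3, 4, 6, 0, 5]
i: (SA[i-1],SA[i]) lcp shared
  1: (1,2) 3 'aaa'
  2: (2,3) 2 'aa'
  3: (3,4) 1 'a'
  4: (4,6) 0 ''
  5: (6,0) 1 'b'
  6: (0,5) 1 'b'

[0, 3, 2, 1, 0, 1, 1]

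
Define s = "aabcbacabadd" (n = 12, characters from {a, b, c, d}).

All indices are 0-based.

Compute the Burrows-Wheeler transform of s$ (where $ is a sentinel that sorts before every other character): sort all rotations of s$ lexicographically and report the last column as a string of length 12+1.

d$cabbcaaabda

rank  rotation       last
    0  $aabcbacabadd  d
    1  aabcbacabadd$  $
    2  abadd$aabcbac  c
    3  abcbacabadd$a  a
    4  acabadd$aabcb  b
    5  add$aabcbacab  b
    6  bacabadd$aabc  c
    7  badd$aabcbaca  a
    8  bcbacabadd$aa  a
    9  cabadd$aabcba  a
   10  cbacabadd$aab  b
   11  d$aabcbacabad  d
   12  dd$aabcbacaba  a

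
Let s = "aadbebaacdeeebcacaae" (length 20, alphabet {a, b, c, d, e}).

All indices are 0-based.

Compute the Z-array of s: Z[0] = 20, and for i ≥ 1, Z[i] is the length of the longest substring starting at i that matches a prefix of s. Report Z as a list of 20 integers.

[20, 1, 0, 0, 0, 0, 2, 1, 0, 0, 0, 0, 0, 0, 0, 1, 0, 2, 1, 0]

Z[0]=20
i=1: fresh scan; Z[1]=1 grow→box=[1,2)
i=2: fresh scan; Z[2]=0
i=3: fresh scan; Z[3]=0
i=4: fresh scan; Z[4]=0
i=5: fresh scan; Z[5]=0
i=6: fresh scan; Z[6]=2 grow→box=[6,8)
i=7: min(r-i=1, Z[1]=1)=1; Z[7]=1
i=8: fresh scan; Z[8]=0
i=9: fresh scan; Z[9]=0
i=10: fresh scan; Z[10]=0
i=11: fresh scan; Z[11]=0
i=12: fresh scan; Z[12]=0
i=13: fresh scan; Z[13]=0
i=14: fresh scan; Z[14]=0
i=15: fresh scan; Z[15]=1 grow→box=[15,16)
i=16: fresh scan; Z[16]=0
i=17: fresh scan; Z[17]=2 grow→box=[17,19)
i=18: min(r-i=1, Z[1]=1)=1; Z[18]=1
i=19: fresh scan; Z[19]=0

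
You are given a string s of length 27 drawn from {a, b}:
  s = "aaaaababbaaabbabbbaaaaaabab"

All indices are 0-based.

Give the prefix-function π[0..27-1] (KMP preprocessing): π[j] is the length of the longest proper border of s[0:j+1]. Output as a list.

[0, 1, 2, 3, 4, 0, 1, 0, 0, 1, 2, 3, 0, 0, 1, 0, 0, 0, 1, 2, 3, 4, 5, 5, 6, 7, 8]

π[0] = 0
j=1 s[j]='a': π[1]=1 (border 'a')
j=2 s[j]='a': π[2]=2 (border 'aa')
j=3 s[j]='a': π[3]=3 (border 'aaa')
j=4 s[j]='a': π[4]=4 (border 'aaaa')
j=5 s[j]='b': k: 4→3→2→1→0; π[5]=0 (border '')
j=6 s[j]='a': π[6]=1 (border 'a')
j=7 s[j]='b': k: 1→0; π[7]=0 (border '')
j=8 s[j]='b': π[8]=0 (border '')
j=9 s[j]='a': π[9]=1 (border 'a')
j=10 s[j]='a': π[10]=2 (border 'aa')
j=11 s[j]='a': π[11]=3 (border 'aaa')
j=12 s[j]='b': k: 3→2→1→0; π[12]=0 (border '')
j=13 s[j]='b': π[13]=0 (border '')
j=14 s[j]='a': π[14]=1 (border 'a')
j=15 s[j]='b': k: 1→0; π[15]=0 (border '')
j=16 s[j]='b': π[16]=0 (border '')
j=17 s[j]='b': π[17]=0 (border '')
j=18 s[j]='a': π[18]=1 (border 'a')
j=19 s[j]='a': π[19]=2 (border 'aa')
j=20 s[j]='a': π[20]=3 (border 'aaa')
j=21 s[j]='a': π[21]=4 (border 'aaaa')
j=22 s[j]='a': π[22]=5 (border 'aaaaa')
j=23 s[j]='a': k: 5→4; π[23]=5 (border 'aaaaa')
j=24 s[j]='b': π[24]=6 (border 'aaaaab')
j=25 s[j]='a': π[25]=7 (border 'aaaaaba')
j=26 s[j]='b': π[26]=8 (border 'aaaaabab')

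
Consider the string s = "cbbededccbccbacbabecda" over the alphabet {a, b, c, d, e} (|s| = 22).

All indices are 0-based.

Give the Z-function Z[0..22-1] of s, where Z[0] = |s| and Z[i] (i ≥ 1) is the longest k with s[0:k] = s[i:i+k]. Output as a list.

Z[0]=22
i=1: fresh scan; Z[1]=0
i=2: fresh scan; Z[2]=0
i=3: fresh scan; Z[3]=0
i=4: fresh scan; Z[4]=0
i=5: fresh scan; Z[5]=0
i=6: fresh scan; Z[6]=0
i=7: fresh scan; Z[7]=1 grow→box=[7,8)
i=8: fresh scan; Z[8]=2 grow→box=[8,10)
i=9: min(r-i=1, Z[1]=0)=0; Z[9]=0
i=10: fresh scan; Z[10]=1 grow→box=[10,11)
i=11: fresh scan; Z[11]=2 grow→box=[11,13)
i=12: min(r-i=1, Z[1]=0)=0; Z[12]=0
i=13: fresh scan; Z[13]=0
i=14: fresh scan; Z[14]=2 grow→box=[14,16)
i=15: min(r-i=1, Z[1]=0)=0; Z[15]=0
i=16: fresh scan; Z[16]=0
i=17: fresh scan; Z[17]=0
i=18: fresh scan; Z[18]=0
i=19: fresh scan; Z[19]=1 grow→box=[19,20)
i=20: fresh scan; Z[20]=0
i=21: fresh scan; Z[21]=0

[22, 0, 0, 0, 0, 0, 0, 1, 2, 0, 1, 2, 0, 0, 2, 0, 0, 0, 0, 1, 0, 0]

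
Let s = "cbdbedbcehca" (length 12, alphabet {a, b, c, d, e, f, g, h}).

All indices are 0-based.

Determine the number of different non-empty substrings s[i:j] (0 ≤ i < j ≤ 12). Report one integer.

rank→(start, suffix):
  0 → (11, 'a')
  1 → (6, 'bcehca')
  2 → (1, 'bdbedbcehca')
  3 → (3, 'bedbcehca')
  4 → (10, 'ca')
  5 → (0, 'cbdbedbcehca')
  6 → (7, 'cehca')
  7 → (5, 'dbcehca')
  8 → (2, 'dbedbcehca')
  9 → (4, 'edbcehca')
  10 → (8, 'ehca')
  11 → (9, 'hca')

SA = [11, 6, 1, 3, 10, 0, 7, 5, 2, 4, 8, 9]
rank  pair      lcp
   1  s[11:],s[6:]  0  ''
   2  s[6:],s[1:]  1  'b'
   3  s[1:],s[3:]  1  'b'
   4  s[3:],s[10:]  0  ''
   5  s[10:],s[0:]  1  'c'
   6  s[0:],s[7:]  1  'c'
   7  s[7:],s[5:]  0  ''
   8  s[5:],s[2:]  2  'db'
   9  s[2:],s[4:]  0  ''
  10  s[4:],s[8:]  1  'e'
  11  s[8:],s[9:]  0  ''

n(n+1)/2 = 12·13/2 = 78
Σ LCP = 0 + 0 + 1 + 1 + 0 + 1 + 1 + 0 + 2 + 0 + 1 + 0 = 7
distinct = 78 − 7 = 71

71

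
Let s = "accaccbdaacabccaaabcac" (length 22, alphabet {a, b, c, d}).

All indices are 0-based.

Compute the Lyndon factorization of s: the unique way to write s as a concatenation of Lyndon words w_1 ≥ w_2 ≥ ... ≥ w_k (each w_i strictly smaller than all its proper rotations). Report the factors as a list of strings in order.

["accaccbd", "aacabcc", "aaabcac"]

emit factor 1: 'accaccbd' (i=0, period=8)
emit factor 2: 'aacabcc' (i=8, period=7)
emit factor 3: 'aaabcac' (i=15, period=7)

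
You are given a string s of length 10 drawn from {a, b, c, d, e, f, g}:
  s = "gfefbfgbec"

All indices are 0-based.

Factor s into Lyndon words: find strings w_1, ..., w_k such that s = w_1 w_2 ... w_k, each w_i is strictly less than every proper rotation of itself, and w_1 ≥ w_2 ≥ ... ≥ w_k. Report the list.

["g", "f", "ef", "bfg", "bec"]

emit factor 1: 'g' (i=0, period=1)
emit factor 2: 'f' (i=1, period=1)
emit factor 3: 'ef' (i=2, period=2)
emit factor 4: 'bfg' (i=4, period=3)
emit factor 5: 'bec' (i=7, period=3)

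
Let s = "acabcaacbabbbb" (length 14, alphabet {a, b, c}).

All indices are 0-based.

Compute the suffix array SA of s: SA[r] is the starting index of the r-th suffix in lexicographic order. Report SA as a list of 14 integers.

[5, 9, 2, 0, 6, 13, 8, 12, 11, 10, 3, 4, 1, 7]

sorted suffixes:
  #0 SA[0]=5  'aacbabbbb'
  #1 SA[1]=9  'abbbb'
  #2 SA[2]=2  'abcaacbabbbb'
  #3 SA[3]=0  'acabcaacbabbbb'
  #4 SA[4]=6  'acbabbbb'
  #5 SA[5]=13  'b'
  #6 SA[6]=8  'babbbb'
  #7 SA[7]=12  'bb'
  #8 SA[8]=11  'bbb'
  #9 SA[9]=10  'bbbb'
  #10 SA[10]=3  'bcaacbabbbb'
  #11 SA[11]=4  'caacbabbbb'
  #12 SA[12]=1  'cabcaacbabbbb'
  #13 SA[13]=7  'cbabbbb'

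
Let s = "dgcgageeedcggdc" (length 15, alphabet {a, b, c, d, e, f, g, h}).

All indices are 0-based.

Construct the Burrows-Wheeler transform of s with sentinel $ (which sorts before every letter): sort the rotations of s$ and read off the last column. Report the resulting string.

cgdgdge$eegcdgac

rank  rotation          last
    0  $dgcgageeedcggdc  c
    1  ageeedcggdc$dgcg  g
    2  c$dgcgageeedcggd  d
    3  cgageeedcggdc$dg  g
    4  cggdc$dgcgageeed  d
    5  dc$dgcgageeedcgg  g
    6  dcggdc$dgcgageee  e
    7  dgcgageeedcggdc$  $
    8  edcggdc$dgcgagee  e
    9  eedcggdc$dgcgage  e
   10  eeedcggdc$dgcgag  g
   11  gageeedcggdc$dgc  c
   12  gcgageeedcggdc$d  d
   13  gdc$dgcgageeedcg  g
   14  geeedcggdc$dgcga  a
   15  ggdc$dgcgageeedc  c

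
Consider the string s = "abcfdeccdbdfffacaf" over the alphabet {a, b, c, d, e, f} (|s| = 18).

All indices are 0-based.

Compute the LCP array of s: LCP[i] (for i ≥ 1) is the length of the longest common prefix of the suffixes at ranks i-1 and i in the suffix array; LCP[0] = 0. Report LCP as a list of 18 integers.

[0, 1, 1, 0, 1, 0, 1, 1, 1, 0, 1, 1, 0, 0, 1, 1, 1, 2]

rank→(start, suffix):
  0 → (0, 'abcfdeccdbdfffacaf')
  1 → (14, 'acaf')
  2 → (16, 'af')
  3 → (1, 'bcfdeccdbdfffacaf')
  4 → (9, 'bdfffacaf')
  5 → (15, 'caf')
  6 → (6, 'ccdbdfffacaf')
  7 → (7, 'cdbdfffacaf')
  8 → (2, 'cfdeccdbdfffacaf')
  9 → (8, 'dbdfffacaf')
  10 → (4, 'deccdbdfffacaf')
  11 → (10, 'dfffacaf')
  12 → (5, 'eccdbdfffacaf')
  13 → (17, 'f')
  14 → (13, 'facaf')
  15 → (3, 'fdeccdbdfffacaf')
  16 → (12, 'ffacaf')
  17 → (11, 'fffacaf')

SA = [0, 14, 16, 1, 9, 15, 6, 7, 2, 8, 4, 10, 5, 17, 13, 3, 12, 11]
rank  pair      lcp
   1  s[0:],s[14:]  1  'a'
   2  s[14:],s[16:]  1  'a'
   3  s[16:],s[1:]  0  ''
   4  s[1:],s[9:]  1  'b'
   5  s[9:],s[15:]  0  ''
   6  s[15:],s[6:]  1  'c'
   7  s[6:],s[7:]  1  'c'
   8  s[7:],s[2:]  1  'c'
   9  s[2:],s[8:]  0  ''
  10  s[8:],s[4:]  1  'd'
  11  s[4:],s[10:]  1  'd'
  12  s[10:],s[5:]  0  ''
  13  s[5:],s[17:]  0  ''
  14  s[17:],s[13:]  1  'f'
  15  s[13:],s[3:]  1  'f'
  16  s[3:],s[12:]  1  'f'
  17  s[12:],s[11:]  2  'ff'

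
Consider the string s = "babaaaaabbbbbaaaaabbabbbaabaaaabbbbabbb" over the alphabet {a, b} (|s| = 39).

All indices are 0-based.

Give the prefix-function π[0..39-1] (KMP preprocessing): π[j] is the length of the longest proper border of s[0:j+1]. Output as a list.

[0, 0, 1, 2, 0, 0, 0, 0, 1, 1, 1, 1, 1, 2, 0, 0, 0, 0, 1, 1, 2, 3, 1, 1, 2, 0, 1, 2, 0, 0, 0, 1, 1, 1, 1, 2, 3, 1, 1]

π[0] = 0
j=1 s[j]='a': π[1]=0 (border '')
j=2 s[j]='b': π[2]=1 (border 'b')
j=3 s[j]='a': π[3]=2 (border 'ba')
j=4 s[j]='a': k: 2→0; π[4]=0 (border '')
j=5 s[j]='a': π[5]=0 (border '')
j=6 s[j]='a': π[6]=0 (border '')
j=7 s[j]='a': π[7]=0 (border '')
j=8 s[j]='b': π[8]=1 (border 'b')
j=9 s[j]='b': k: 1→0; π[9]=1 (border 'b')
j=10 s[j]='b': k: 1→0; π[10]=1 (border 'b')
j=11 s[j]='b': k: 1→0; π[11]=1 (border 'b')
j=12 s[j]='b': k: 1→0; π[12]=1 (border 'b')
j=13 s[j]='a': π[13]=2 (border 'ba')
j=14 s[j]='a': k: 2→0; π[14]=0 (border '')
j=15 s[j]='a': π[15]=0 (border '')
j=16 s[j]='a': π[16]=0 (border '')
j=17 s[j]='a': π[17]=0 (border '')
j=18 s[j]='b': π[18]=1 (border 'b')
j=19 s[j]='b': k: 1→0; π[19]=1 (border 'b')
j=20 s[j]='a': π[20]=2 (border 'ba')
j=21 s[j]='b': π[21]=3 (border 'bab')
j=22 s[j]='b': k: 3→1→0; π[22]=1 (border 'b')
j=23 s[j]='b': k: 1→0; π[23]=1 (border 'b')
j=24 s[j]='a': π[24]=2 (border 'ba')
j=25 s[j]='a': k: 2→0; π[25]=0 (border '')
j=26 s[j]='b': π[26]=1 (border 'b')
j=27 s[j]='a': π[27]=2 (border 'ba')
j=28 s[j]='a': k: 2→0; π[28]=0 (border '')
j=29 s[j]='a': π[29]=0 (border '')
j=30 s[j]='a': π[30]=0 (border '')
j=31 s[j]='b': π[31]=1 (border 'b')
j=32 s[j]='b': k: 1→0; π[32]=1 (border 'b')
j=33 s[j]='b': k: 1→0; π[33]=1 (border 'b')
j=34 s[j]='b': k: 1→0; π[34]=1 (border 'b')
j=35 s[j]='a': π[35]=2 (border 'ba')
j=36 s[j]='b': π[36]=3 (border 'bab')
j=37 s[j]='b': k: 3→1→0; π[37]=1 (border 'b')
j=38 s[j]='b': k: 1→0; π[38]=1 (border 'b')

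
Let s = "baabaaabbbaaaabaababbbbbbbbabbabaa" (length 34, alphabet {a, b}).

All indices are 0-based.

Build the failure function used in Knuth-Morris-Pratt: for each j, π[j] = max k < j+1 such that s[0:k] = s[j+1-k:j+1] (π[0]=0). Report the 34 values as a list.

[0, 0, 0, 1, 2, 3, 0, 1, 1, 1, 2, 3, 0, 0, 1, 2, 3, 4, 5, 1, 1, 1, 1, 1, 1, 1, 1, 2, 1, 1, 2, 1, 2, 3]

π[0] = 0
j=1 s[j]='a': π[1]=0 (border '')
j=2 s[j]='a': π[2]=0 (border '')
j=3 s[j]='b': π[3]=1 (border 'b')
j=4 s[j]='a': π[4]=2 (border 'ba')
j=5 s[j]='a': π[5]=3 (border 'baa')
j=6 s[j]='a': k: 3→0; π[6]=0 (border '')
j=7 s[j]='b': π[7]=1 (border 'b')
j=8 s[j]='b': k: 1→0; π[8]=1 (border 'b')
j=9 s[j]='b': k: 1→0; π[9]=1 (border 'b')
j=10 s[j]='a': π[10]=2 (border 'ba')
j=11 s[j]='a': π[11]=3 (border 'baa')
j=12 s[j]='a': k: 3→0; π[12]=0 (border '')
j=13 s[j]='a': π[13]=0 (border '')
j=14 s[j]='b': π[14]=1 (border 'b')
j=15 s[j]='a': π[15]=2 (border 'ba')
j=16 s[j]='a': π[16]=3 (border 'baa')
j=17 s[j]='b': π[17]=4 (border 'baab')
j=18 s[j]='a': π[18]=5 (border 'baaba')
j=19 s[j]='b': k: 5→2→0; π[19]=1 (border 'b')
j=20 s[j]='b': k: 1→0; π[20]=1 (border 'b')
j=21 s[j]='b': k: 1→0; π[21]=1 (border 'b')
j=22 s[j]='b': k: 1→0; π[22]=1 (border 'b')
j=23 s[j]='b': k: 1→0; π[23]=1 (border 'b')
j=24 s[j]='b': k: 1→0; π[24]=1 (border 'b')
j=25 s[j]='b': k: 1→0; π[25]=1 (border 'b')
j=26 s[j]='b': k: 1→0; π[26]=1 (border 'b')
j=27 s[j]='a': π[27]=2 (border 'ba')
j=28 s[j]='b': k: 2→0; π[28]=1 (border 'b')
j=29 s[j]='b': k: 1→0; π[29]=1 (border 'b')
j=30 s[j]='a': π[30]=2 (border 'ba')
j=31 s[j]='b': k: 2→0; π[31]=1 (border 'b')
j=32 s[j]='a': π[32]=2 (border 'ba')
j=33 s[j]='a': π[33]=3 (border 'baa')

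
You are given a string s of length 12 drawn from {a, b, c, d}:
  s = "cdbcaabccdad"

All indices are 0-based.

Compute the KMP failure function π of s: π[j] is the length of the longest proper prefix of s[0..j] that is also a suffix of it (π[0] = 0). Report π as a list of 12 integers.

[0, 0, 0, 1, 0, 0, 0, 1, 1, 2, 0, 0]

π[0] = 0
j=1 s[j]='d': π[1]=0 (border '')
j=2 s[j]='b': π[2]=0 (border '')
j=3 s[j]='c': π[3]=1 (border 'c')
j=4 s[j]='a': k: 1→0; π[4]=0 (border '')
j=5 s[j]='a': π[5]=0 (border '')
j=6 s[j]='b': π[6]=0 (border '')
j=7 s[j]='c': π[7]=1 (border 'c')
j=8 s[j]='c': k: 1→0; π[8]=1 (border 'c')
j=9 s[j]='d': π[9]=2 (border 'cd')
j=10 s[j]='a': k: 2→0; π[10]=0 (border '')
j=11 s[j]='d': π[11]=0 (border '')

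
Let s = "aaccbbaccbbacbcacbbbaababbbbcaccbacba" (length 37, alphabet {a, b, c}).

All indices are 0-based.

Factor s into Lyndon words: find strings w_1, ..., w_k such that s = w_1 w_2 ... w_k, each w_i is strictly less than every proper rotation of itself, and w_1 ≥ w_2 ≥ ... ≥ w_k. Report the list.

emit factor 1: 'aaccbbaccbbacbcacbbb' (i=0, period=20)
emit factor 2: 'aababbbbcaccbacb' (i=20, period=16)
emit factor 3: 'a' (i=36, period=1)

["aaccbbaccbbacbcacbbb", "aababbbbcaccbacb", "a"]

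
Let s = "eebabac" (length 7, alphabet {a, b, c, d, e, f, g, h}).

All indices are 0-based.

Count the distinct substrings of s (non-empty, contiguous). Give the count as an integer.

24

rank→(start, suffix):
  0 → (3, 'abac')
  1 → (5, 'ac')
  2 → (2, 'babac')
  3 → (4, 'bac')
  4 → (6, 'c')
  5 → (1, 'ebabac')
  6 → (0, 'eebabac')

SA = [3, 5, 2, 4, 6, 1, 0]
rank  pair      lcp
   1  s[3:],s[5:]  1  'a'
   2  s[5:],s[2:]  0  ''
   3  s[2:],s[4:]  2  'ba'
   4  s[4:],s[6:]  0  ''
   5  s[6:],s[1:]  0  ''
   6  s[1:],s[0:]  1  'e'

n(n+1)/2 = 7·8/2 = 28
Σ LCP = 0 + 1 + 0 + 2 + 0 + 0 + 1 = 4
distinct = 28 − 4 = 24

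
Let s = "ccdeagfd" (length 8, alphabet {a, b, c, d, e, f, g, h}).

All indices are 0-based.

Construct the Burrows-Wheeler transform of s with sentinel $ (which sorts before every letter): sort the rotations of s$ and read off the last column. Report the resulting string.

rank  rotation   last
    0  $ccdeagfd  d
    1  agfd$ccde  e
    2  ccdeagfd$  $
    3  cdeagfd$c  c
    4  d$ccdeagf  f
    5  deagfd$cc  c
    6  eagfd$ccd  d
    7  fd$ccdeag  g
    8  gfd$ccdea  a

de$cfcdga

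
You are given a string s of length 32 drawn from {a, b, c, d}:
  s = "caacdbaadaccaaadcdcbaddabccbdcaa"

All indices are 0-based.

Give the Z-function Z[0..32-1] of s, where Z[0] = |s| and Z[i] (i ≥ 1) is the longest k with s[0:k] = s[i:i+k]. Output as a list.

Z[0]=32
i=1: outside box; Z[1]=0
i=2: outside box; Z[2]=0
i=3: outside box; Z[3]=1 extend→box=[3,4)
i=4: outside box; Z[4]=0
i=5: outside box; Z[5]=0
i=6: outside box; Z[6]=0
i=7: outside box; Z[7]=0
i=8: outside box; Z[8]=0
i=9: outside box; Z[9]=0
i=10: outside box; Z[10]=1 extend→box=[10,11)
i=11: outside box; Z[11]=3 extend→box=[11,14)
i=12: min(r-i=2, Z[1]=0)=0; Z[12]=0
i=13: min(r-i=1, Z[2]=0)=0; Z[13]=0
i=14: outside box; Z[14]=0
i=15: outside box; Z[15]=0
i=16: outside box; Z[16]=1 extend→box=[16,17)
i=17: outside box; Z[17]=0
i=18: outside box; Z[18]=1 extend→box=[18,19)
i=19: outside box; Z[19]=0
i=20: outside box; Z[20]=0
i=21: outside box; Z[21]=0
i=22: outside box; Z[22]=0
i=23: outside box; Z[23]=0
i=24: outside box; Z[24]=0
i=25: outside box; Z[25]=1 extend→box=[25,26)
i=26: outside box; Z[26]=1 extend→box=[26,27)
i=27: outside box; Z[27]=0
i=28: outside box; Z[28]=0
i=29: outside box; Z[29]=3 extend→box=[29,32)
i=30: min(r-i=2, Z[1]=0)=0; Z[30]=0
i=31: min(r-i=1, Z[2]=0)=0; Z[31]=0

[32, 0, 0, 1, 0, 0, 0, 0, 0, 0, 1, 3, 0, 0, 0, 0, 1, 0, 1, 0, 0, 0, 0, 0, 0, 1, 1, 0, 0, 3, 0, 0]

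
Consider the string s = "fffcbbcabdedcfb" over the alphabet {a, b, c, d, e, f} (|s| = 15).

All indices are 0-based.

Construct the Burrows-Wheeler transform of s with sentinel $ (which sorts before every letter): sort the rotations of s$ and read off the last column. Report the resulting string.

bcfcbabfdebdcff$

rank  rotation          last
    0  $fffcbbcabdedcfb  b
    1  abdedcfb$fffcbbc  c
    2  b$fffcbbcabdedcf  f
    3  bbcabdedcfb$fffc  c
    4  bcabdedcfb$fffcb  b
    5  bdedcfb$fffcbbca  a
    6  cabdedcfb$fffcbb  b
    7  cbbcabdedcfb$fff  f
    8  cfb$fffcbbcabded  d
    9  dcfb$fffcbbcabde  e
   10  dedcfb$fffcbbcab  b
   11  edcfb$fffcbbcabd  d
   12  fb$fffcbbcabdedc  c
   13  fcbbcabdedcfb$ff  f
   14  ffcbbcabdedcfb$f  f
   15  fffcbbcabdedcfb$  $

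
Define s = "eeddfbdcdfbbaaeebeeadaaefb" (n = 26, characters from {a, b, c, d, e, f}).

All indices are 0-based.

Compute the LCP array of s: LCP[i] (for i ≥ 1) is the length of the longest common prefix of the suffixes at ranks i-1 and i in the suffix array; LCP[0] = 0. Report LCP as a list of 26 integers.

sorted suffixes:
  #0 SA[0]=12  'aaeebeeadaaefb'
  #1 SA[1]=21  'aaefb'
  #2 SA[2]=19  'adaaefb'
  #3 SA[3]=13  'aeebeeadaaefb'
  #4 SA[4]=22  'aefb'
  #5 SA[5]=25  'b'
  #6 SA[6]=11  'baaeebeeadaaefb'
  #7 SA[7]=10  'bbaaeebeeadaaefb'
  #8 SA[8]=5  'bdcdfbbaaeebeeadaaefb'
  #9 SA[9]=16  'beeadaaefb'
  #10 SA[10]=7  'cdfbbaaeebeeadaaefb'
  #11 SA[11]=20  'daaefb'
  #12 SA[12]=6  'dcdfbbaaeebeeadaaefb'
  #13 SA[13]=2  'ddfbdcdfbbaaeebeeadaaefb'
  #14 SA[14]=8  'dfbbaaeebeeadaaefb'
  #15 SA[15]=3  'dfbdcdfbbaaeebeeadaaefb'
  #16 SA[16]=18  'eadaaefb'
  #17 SA[17]=15  'ebeeadaaefb'
  #18 SA[18]=1  'eddfbdcdfbbaaeebeeadaaefb'
  #19 SA[19]=17  'eeadaaefb'
  #20 SA[20]=14  'eebeeadaaefb'
  #21 SA[21]=0  'eeddfbdcdfbbaaeebeeadaaefb'
  #22 SA[22]=23  'efb'
  #23 SA[23]=24  'fb'
  #24 SA[24]=9  'fbbaaeebeeadaaefb'
  #25 SA[25]=4  'fbdcdfbbaaeebeeadaaefb'

SA = [12, 21, 19, 13, 22, 25, 11, 10, 5, 16, 7, 20, 6, 2, 8, 3, 18, 15, 1, 17, 14, 0, 23, 24, 9, 4]
rank  pair      lcp
   1  s[12:],s[21:]  3  'aae'
   2  s[21:],s[19:]  1  'a'
   3  s[19:],s[13:]  1  'a'
   4  s[13:],s[22:]  2  'ae'
   5  s[22:],s[25:]  0  ''
   6  s[25:],s[11:]  1  'b'
   7  s[11:],s[10:]  1  'b'
   8  s[10:],s[5:]  1  'b'
   9  s[5:],s[16:]  1  'b'
  10  s[16:],s[7:]  0  ''
  11  s[7:],s[20:]  0  ''
  12  s[20:],s[6:]  1  'd'
  13  s[6:],s[2:]  1  'd'
  14  s[2:],s[8:]  1  'd'
  15  s[8:],s[3:]  3  'dfb'
  16  s[3:],s[18:]  0  ''
  17  s[18:],s[15:]  1  'e'
  18  s[15:],s[1:]  1  'e'
  19  s[1:],s[17:]  1  'e'
  20  s[17:],s[14:]  2  'ee'
  21  s[14:],s[0:]  2  'ee'
  22  s[0:],s[23:]  1  'e'
  23  s[23:],s[24:]  0  ''
  24  s[24:],s[9:]  2  'fb'
  25  s[9:],s[4:]  2  'fb'

[0, 3, 1, 1, 2, 0, 1, 1, 1, 1, 0, 0, 1, 1, 1, 3, 0, 1, 1, 1, 2, 2, 1, 0, 2, 2]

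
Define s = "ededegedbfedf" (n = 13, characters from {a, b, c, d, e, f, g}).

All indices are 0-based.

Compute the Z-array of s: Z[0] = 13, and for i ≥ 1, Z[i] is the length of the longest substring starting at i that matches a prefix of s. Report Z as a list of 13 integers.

Z[0]=13
i=1: fresh scan; Z[1]=0
i=2: fresh scan; Z[2]=3 extend→box=[2,5)
i=3: min(r-i=2, Z[1]=0)=0; Z[3]=0
i=4: min(r-i=1, Z[2]=3)=1; Z[4]=1
i=5: fresh scan; Z[5]=0
i=6: fresh scan; Z[6]=2 extend→box=[6,8)
i=7: min(r-i=1, Z[1]=0)=0; Z[7]=0
i=8: fresh scan; Z[8]=0
i=9: fresh scan; Z[9]=0
i=10: fresh scan; Z[10]=2 extend→box=[10,12)
i=11: min(r-i=1, Z[1]=0)=0; Z[11]=0
i=12: fresh scan; Z[12]=0

[13, 0, 3, 0, 1, 0, 2, 0, 0, 0, 2, 0, 0]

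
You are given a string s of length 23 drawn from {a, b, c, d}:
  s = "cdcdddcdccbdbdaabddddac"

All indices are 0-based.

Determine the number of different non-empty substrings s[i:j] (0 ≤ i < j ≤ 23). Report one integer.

242

rank | idx | suffix
   0 |  14 | aabddddac
   1 |  15 | abddddac
   2 |  21 | ac
   3 |  12 | bdaabddddac
   4 |  10 | bdbdaabddddac
   5 |  16 | bddddac
   6 |  22 | c
   7 |   9 | cbdbdaabddddac
   8 |   8 | ccbdbdaabddddac
   9 |   6 | cdccbdbdaabddddac
  10 |   0 | cdcdddcdccbdbdaabddddac
  11 |   2 | cdddcdccbdbdaabddddac
  12 |  13 | daabddddac
  13 |  20 | dac
  14 |  11 | dbdaabddddac
  15 |   7 | dccbdbdaabddddac
  16 |   5 | dcdccbdbdaabddddac
  17 |   1 | dcdddcdccbdbdaabddddac
  18 |  19 | ddac
  19 |   4 | ddcdccbdbdaabddddac
  20 |  18 | dddac
  21 |   3 | dddcdccbdbdaabddddac
  22 |  17 | ddddac

SA = [14, 15, 21, 12, 10, 16, 22, 9, 8, 6, 0, 2, 13, 20, 11, 7, 5, 1, 19, 4, 18, 3, 17]
rank  pair      lcp
   1  s[14:],s[15:]  1  'a'
   2  s[15:],s[21:]  1  'a'
   3  s[21:],s[12:]  0  ''
   4  s[12:],s[10:]  2  'bd'
   5  s[10:],s[16:]  2  'bd'
   6  s[16:],s[22:]  0  ''
   7  s[22:],s[9:]  1  'c'
   8  s[9:],s[8:]  1  'c'
   9  s[8:],s[6:]  1  'c'
  10  s[6:],s[0:]  3  'cdc'
  11  s[0:],s[2:]  2  'cd'
  12  s[2:],s[13:]  0  ''
  13  s[13:],s[20:]  2  'da'
  14  s[20:],s[11:]  1  'd'
  15  s[11:],s[7:]  1  'd'
  16  s[7:],s[5:]  2  'dc'
  17  s[5:],s[1:]  3  'dcd'
  18  s[1:],s[19:]  1  'd'
  19  s[19:],s[4:]  2  'dd'
  20  s[4:],s[18:]  2  'dd'
  21  s[18:],s[3:]  3  'ddd'
  22  s[3:],s[17:]  3  'ddd'

n(n+1)/2 = 23·24/2 = 276
Σ LCP = 0 + 1 + 1 + 0 + 2 + 2 + 0 + 1 + 1 + 1 + 3 + 2 + 0 + 2 + 1 + 1 + 2 + 3 + 1 + 2 + 2 + 3 + 3 = 34
distinct = 276 − 34 = 242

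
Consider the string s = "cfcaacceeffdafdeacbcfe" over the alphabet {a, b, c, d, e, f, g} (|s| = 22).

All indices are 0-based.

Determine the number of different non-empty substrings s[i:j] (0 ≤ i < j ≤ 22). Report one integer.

234

sorted suffixes:
  #0 SA[0]=3  'aacceeffdafdeacbcfe'
  #1 SA[1]=16  'acbcfe'
  #2 SA[2]=4  'acceeffdafdeacbcfe'
  #3 SA[3]=12  'afdeacbcfe'
  #4 SA[4]=18  'bcfe'
  #5 SA[5]=2  'caacceeffdafdeacbcfe'
  #6 SA[6]=17  'cbcfe'
  #7 SA[7]=5  'cceeffdafdeacbcfe'
  #8 SA[8]=6  'ceeffdafdeacbcfe'
  #9 SA[9]=0  'cfcaacceeffdafdeacbcfe'
  #10 SA[10]=19  'cfe'
  #11 SA[11]=11  'dafdeacbcfe'
  #12 SA[12]=14  'deacbcfe'
  #13 SA[13]=21  'e'
  #14 SA[14]=15  'eacbcfe'
  #15 SA[15]=7  'eeffdafdeacbcfe'
  #16 SA[16]=8  'effdafdeacbcfe'
  #17 SA[17]=1  'fcaacceeffdafdeacbcfe'
  #18 SA[18]=10  'fdafdeacbcfe'
  #19 SA[19]=13  'fdeacbcfe'
  #20 SA[20]=20  'fe'
  #21 SA[21]=9  'ffdafdeacbcfe'

SA = [3, 16, 4, 12, 18, 2, 17, 5, 6, 0, 19, 11, 14, 21, 15, 7, 8, 1, 10, 13, 20, 9]
[i] adj suffixes → lcp
  [1] 3/16 → 1 ('a')
  [2] 16/4 → 2 ('ac')
  [3] 4/12 → 1 ('a')
  [4] 12/18 → 0 ('')
  [5] 18/2 → 0 ('')
  [6] 2/17 → 1 ('c')
  [7] 17/5 → 1 ('c')
  [8] 5/6 → 1 ('c')
  [9] 6/0 → 1 ('c')
  [10] 0/19 → 2 ('cf')
  [11] 19/11 → 0 ('')
  [12] 11/14 → 1 ('d')
  [13] 14/21 → 0 ('')
  [14] 21/15 → 1 ('e')
  [15] 15/7 → 1 ('e')
  [16] 7/8 → 1 ('e')
  [17] 8/1 → 0 ('')
  [18] 1/10 → 1 ('f')
  [19] 10/13 → 2 ('fd')
  [20] 13/20 → 1 ('f')
  [21] 20/9 → 1 ('f')

n(n+1)/2 = 22·23/2 = 253
Σ LCP = 0 + 1 + 2 + 1 + 0 + 0 + 1 + 1 + 1 + 1 + 2 + 0 + 1 + 0 + 1 + 1 + 1 + 0 + 1 + 2 + 1 + 1 = 19
distinct = 253 − 19 = 234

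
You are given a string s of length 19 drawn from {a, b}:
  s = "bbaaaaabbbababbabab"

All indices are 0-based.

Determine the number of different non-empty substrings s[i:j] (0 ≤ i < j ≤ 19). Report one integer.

143

rank→(start, suffix):
  0 → (2, 'aaaaabbbababbabab')
  1 → (3, 'aaaabbbababbabab')
  2 → (4, 'aaabbbababbabab')
  3 → (5, 'aabbbababbabab')
  4 → (17, 'ab')
  5 → (15, 'abab')
  6 → (10, 'ababbabab')
  7 → (12, 'abbabab')
  8 → (6, 'abbbababbabab')
  9 → (18, 'b')
  10 → (1, 'baaaaabbbababbabab')
  11 → (16, 'bab')
  12 → (14, 'babab')
  13 → (9, 'bababbabab')
  14 → (11, 'babbabab')
  15 → (0, 'bbaaaaabbbababbabab')
  16 → (13, 'bbabab')
  17 → (8, 'bbababbabab')
  18 → (7, 'bbbababbabab')

SA = [2, 3, 4, 5, 17, 15, 10, 12, 6, 18, 1, 16, 14, 9, 11, 0, 13, 8, 7]
[i] adj suffixes → lcp
  [1] 2/3 → 4 ('aaaa')
  [2] 3/4 → 3 ('aaa')
  [3] 4/5 → 2 ('aa')
  [4] 5/17 → 1 ('a')
  [5] 17/15 → 2 ('ab')
  [6] 15/10 → 4 ('abab')
  [7] 10/12 → 2 ('ab')
  [8] 12/6 → 3 ('abb')
  [9] 6/18 → 0 ('')
  [10] 18/1 → 1 ('b')
  [11] 1/16 → 2 ('ba')
  [12] 16/14 → 3 ('bab')
  [13] 14/9 → 5 ('babab')
  [14] 9/11 → 3 ('bab')
  [15] 11/0 → 1 ('b')
  [16] 0/13 → 3 ('bba')
  [17] 13/8 → 6 ('bbabab')
  [18] 8/7 → 2 ('bb')

n(n+1)/2 = 19·20/2 = 190
Σ LCP = 0 + 4 + 3 + 2 + 1 + 2 + 4 + 2 + 3 + 0 + 1 + 2 + 3 + 5 + 3 + 1 + 3 + 6 + 2 = 47
distinct = 190 − 47 = 143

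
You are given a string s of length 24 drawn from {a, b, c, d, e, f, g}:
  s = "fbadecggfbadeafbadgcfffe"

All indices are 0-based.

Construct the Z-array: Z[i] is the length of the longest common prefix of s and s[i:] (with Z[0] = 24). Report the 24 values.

Z[0]=24
i=1: fresh scan; Z[1]=0
i=2: fresh scan; Z[2]=0
i=3: fresh scan; Z[3]=0
i=4: fresh scan; Z[4]=0
i=5: fresh scan; Z[5]=0
i=6: fresh scan; Z[6]=0
i=7: fresh scan; Z[7]=0
i=8: fresh scan; Z[8]=5 extend→box=[8,13)
i=9: min(r-i=4, Z[1]=0)=0; Z[9]=0
i=10: min(r-i=3, Z[2]=0)=0; Z[10]=0
i=11: min(r-i=2, Z[3]=0)=0; Z[11]=0
i=12: min(r-i=1, Z[4]=0)=0; Z[12]=0
i=13: fresh scan; Z[13]=0
i=14: fresh scan; Z[14]=4 extend→box=[14,18)
i=15: min(r-i=3, Z[1]=0)=0; Z[15]=0
i=16: min(r-i=2, Z[2]=0)=0; Z[16]=0
i=17: min(r-i=1, Z[3]=0)=0; Z[17]=0
i=18: fresh scan; Z[18]=0
i=19: fresh scan; Z[19]=0
i=20: fresh scan; Z[20]=1 extend→box=[20,21)
i=21: fresh scan; Z[21]=1 extend→box=[21,22)
i=22: fresh scan; Z[22]=1 extend→box=[22,23)
i=23: fresh scan; Z[23]=0

[24, 0, 0, 0, 0, 0, 0, 0, 5, 0, 0, 0, 0, 0, 4, 0, 0, 0, 0, 0, 1, 1, 1, 0]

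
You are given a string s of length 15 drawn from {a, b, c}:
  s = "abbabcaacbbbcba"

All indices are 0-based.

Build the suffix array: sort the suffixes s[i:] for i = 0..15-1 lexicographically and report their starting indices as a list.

[14, 6, 0, 3, 7, 13, 2, 1, 9, 10, 4, 11, 5, 12, 8]

rank→(start, suffix):
  0 → (14, 'a')
  1 → (6, 'aacbbbcba')
  2 → (0, 'abbabcaacbbbcba')
  3 → (3, 'abcaacbbbcba')
  4 → (7, 'acbbbcba')
  5 → (13, 'ba')
  6 → (2, 'babcaacbbbcba')
  7 → (1, 'bbabcaacbbbcba')
  8 → (9, 'bbbcba')
  9 → (10, 'bbcba')
  10 → (4, 'bcaacbbbcba')
  11 → (11, 'bcba')
  12 → (5, 'caacbbbcba')
  13 → (12, 'cba')
  14 → (8, 'cbbbcba')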